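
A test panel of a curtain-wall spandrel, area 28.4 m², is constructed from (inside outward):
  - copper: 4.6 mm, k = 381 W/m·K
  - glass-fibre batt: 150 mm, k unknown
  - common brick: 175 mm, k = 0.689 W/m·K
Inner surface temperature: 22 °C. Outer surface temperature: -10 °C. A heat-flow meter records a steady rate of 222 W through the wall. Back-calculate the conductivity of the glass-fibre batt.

k ≈ 0.0391 W/(m·K)

Series thermal resistances:
R_copper = L/(kA) = 0.0046/(381×28.4) = 4.251×10^-7 K/W
R_common brick = L/(kA) = 0.175/(0.689×28.4) = 0.008943 K/W
Sum of known resistances R_other = 0.008944 K/W
Total R = ΔT/Q = 32/222 = 0.1441 K/W
R_glass-fibre batt = R_total − R_other = 0.1352 K/W
k = L/(R·A) = 0.15/(0.1352×28.4)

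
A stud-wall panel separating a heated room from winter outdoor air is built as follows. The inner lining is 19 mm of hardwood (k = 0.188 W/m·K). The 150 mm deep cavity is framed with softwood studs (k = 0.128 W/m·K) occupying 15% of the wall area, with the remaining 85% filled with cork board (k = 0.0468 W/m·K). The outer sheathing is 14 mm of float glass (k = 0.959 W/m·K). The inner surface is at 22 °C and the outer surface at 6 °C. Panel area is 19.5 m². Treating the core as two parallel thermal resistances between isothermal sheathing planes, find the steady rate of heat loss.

Sheathing layers in series; stud and cavity paths in parallel between them.
R_inner = 0.019/(0.188×19.5) = 0.005183 K/W
R_stud  = 0.15/(0.128×0.15×19.5) = 0.4006 K/W
R_cav   = 0.15/(0.0468×0.85×19.5) = 0.1934 K/W
1/R_core = 1/R_stud + 1/R_cav → R_core = 0.1304 K/W
R_outer = 0.014/(0.959×19.5) = 7.486×10^-4 K/W
R_total = 0.1364 K/W
Q = ΔT/R_total = 16/0.1364

Q ≈ 117 W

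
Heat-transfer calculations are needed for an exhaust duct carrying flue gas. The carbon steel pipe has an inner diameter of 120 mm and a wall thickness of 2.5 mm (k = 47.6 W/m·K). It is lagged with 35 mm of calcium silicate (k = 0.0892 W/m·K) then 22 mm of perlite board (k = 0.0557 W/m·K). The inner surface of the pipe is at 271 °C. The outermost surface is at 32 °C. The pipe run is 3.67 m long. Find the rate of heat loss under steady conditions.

For a radial system each layer contributes R = ln(r_out/r_in)/(2πkL); films add R = 1/(hA).
R_carbon steel pipe wall = ln(62.5/60)/(2π×47.6×3.67) = 3.719×10^-5 K/W
R_calcium silicate = ln(97.5/62.5)/(2π×0.0892×3.67) = 0.2162 K/W
R_perlite board = ln(119.5/97.5)/(2π×0.0557×3.67) = 0.1584 K/W
R_total = 0.3746 K/W
Q = ΔT/R_total = 239/0.3746

Q ≈ 638 W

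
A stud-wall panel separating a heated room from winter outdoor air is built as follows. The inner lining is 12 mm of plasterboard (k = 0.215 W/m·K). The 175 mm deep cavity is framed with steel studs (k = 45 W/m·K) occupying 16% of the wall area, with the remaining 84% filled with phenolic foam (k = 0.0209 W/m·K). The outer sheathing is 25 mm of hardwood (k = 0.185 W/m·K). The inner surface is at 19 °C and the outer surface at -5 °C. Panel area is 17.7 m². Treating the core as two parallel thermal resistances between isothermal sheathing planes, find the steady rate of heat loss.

Q ≈ 1970 W

Sheathing layers in series; stud and cavity paths in parallel between them.
R_inner = 0.012/(0.215×17.7) = 0.003153 K/W
R_stud  = 0.175/(45×0.16×17.7) = 0.001373 K/W
R_cav   = 0.175/(0.0209×0.84×17.7) = 0.5632 K/W
1/R_core = 1/R_stud + 1/R_cav → R_core = 0.00137 K/W
R_outer = 0.025/(0.185×17.7) = 0.007635 K/W
R_total = 0.01216 K/W
Q = ΔT/R_total = 24/0.01216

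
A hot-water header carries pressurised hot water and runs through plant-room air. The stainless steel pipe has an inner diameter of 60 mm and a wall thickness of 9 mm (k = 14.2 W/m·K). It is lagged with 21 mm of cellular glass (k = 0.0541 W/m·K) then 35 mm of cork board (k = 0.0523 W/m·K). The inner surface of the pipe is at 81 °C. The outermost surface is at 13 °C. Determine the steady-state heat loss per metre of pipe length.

Radial resistances (cylindrical: R_cond = ln(r_o/r_i)/(2πkL), R_conv = 1/(h·2πrL)):
R_stainless steel pipe wall = ln(39/30)/(2π×14.2×1) = 0.002941 K/W
R_cellular glass = ln(60/39)/(2π×0.0541×1) = 1.267 K/W
R_cork board = ln(95/60)/(2π×0.0523×1) = 1.398 K/W
R_total = 2.669 K/W
Q = ΔT/R_total = 68/2.669

q′ ≈ 25.5 W/m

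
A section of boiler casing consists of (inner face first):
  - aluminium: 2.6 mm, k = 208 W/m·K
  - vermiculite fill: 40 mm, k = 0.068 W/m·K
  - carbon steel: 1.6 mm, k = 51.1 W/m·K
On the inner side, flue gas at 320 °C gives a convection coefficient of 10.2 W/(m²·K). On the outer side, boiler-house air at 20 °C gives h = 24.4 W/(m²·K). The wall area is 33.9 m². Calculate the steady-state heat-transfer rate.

Q ≈ 14000 W

Using the resistance-network approach (series):
R_inner film = 1/(h_i·A) = 1/(10.2×33.9) = 0.002892 K/W
R_aluminium = L/(kA) = 0.0026/(208×33.9) = 3.687×10^-7 K/W
R_vermiculite fill = L/(kA) = 0.04/(0.068×33.9) = 0.01735 K/W
R_carbon steel = L/(kA) = 0.0016/(51.1×33.9) = 9.236×10^-7 K/W
R_outer film = 1/(h_o·A) = 1/(24.4×33.9) = 0.001209 K/W
R_total = 0.02145 K/W
Q = ΔT / R_total = 300 / 0.02145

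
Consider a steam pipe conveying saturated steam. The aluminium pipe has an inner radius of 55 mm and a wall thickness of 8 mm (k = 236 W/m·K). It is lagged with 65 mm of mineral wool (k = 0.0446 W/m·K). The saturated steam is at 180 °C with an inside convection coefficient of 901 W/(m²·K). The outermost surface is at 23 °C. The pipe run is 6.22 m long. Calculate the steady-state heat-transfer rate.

Q ≈ 386 W

Cylindrical conduction, so R = ln(r₂/r₁)/(2πkL) per layer, in series:
R_inner film = 1/(h_i·2πr₁L) = 1/(901×2π×0.055×6.22) = 5.163×10^-4 K/W
R_aluminium pipe wall = ln(63/55)/(2π×236×6.22) = 1.472×10^-5 K/W
R_mineral wool = ln(128/63)/(2π×0.0446×6.22) = 0.4067 K/W
R_total = 0.4072 K/W
Q = ΔT/R_total = 157/0.4072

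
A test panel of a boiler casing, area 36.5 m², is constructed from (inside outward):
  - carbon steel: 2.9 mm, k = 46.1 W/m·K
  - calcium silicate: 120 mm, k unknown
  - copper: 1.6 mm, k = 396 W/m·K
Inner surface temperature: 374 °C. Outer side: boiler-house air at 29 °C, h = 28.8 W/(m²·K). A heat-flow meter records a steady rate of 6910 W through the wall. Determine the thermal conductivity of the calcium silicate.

Series thermal resistances:
R_carbon steel = L/(kA) = 0.0029/(46.1×36.5) = 1.723×10^-6 K/W
R_copper = L/(kA) = 0.0016/(396×36.5) = 1.107×10^-7 K/W
R_outer film = 1/(h_o·A) = 1/(28.8×36.5) = 9.513×10^-4 K/W
Sum of known resistances R_other = 9.531×10^-4 K/W
Total R = ΔT/Q = 345/6910 = 0.04993 K/W
R_calcium silicate = R_total − R_other = 0.04897 K/W
k = L/(R·A) = 0.12/(0.04897×36.5)

k ≈ 0.0671 W/(m·K)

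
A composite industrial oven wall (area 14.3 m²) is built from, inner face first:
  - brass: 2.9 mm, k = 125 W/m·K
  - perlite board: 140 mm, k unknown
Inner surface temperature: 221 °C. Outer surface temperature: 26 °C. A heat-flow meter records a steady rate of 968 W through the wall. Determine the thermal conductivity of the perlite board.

k ≈ 0.0486 W/(m·K)

Thermal resistances in series:
R_brass = L/(kA) = 0.0029/(125×14.3) = 1.622×10^-6 K/W
Sum of known resistances R_other = 1.622×10^-6 K/W
Total R = ΔT/Q = 195/968 = 0.2014 K/W
R_perlite board = R_total − R_other = 0.2014 K/W
k = L/(R·A) = 0.14/(0.2014×14.3)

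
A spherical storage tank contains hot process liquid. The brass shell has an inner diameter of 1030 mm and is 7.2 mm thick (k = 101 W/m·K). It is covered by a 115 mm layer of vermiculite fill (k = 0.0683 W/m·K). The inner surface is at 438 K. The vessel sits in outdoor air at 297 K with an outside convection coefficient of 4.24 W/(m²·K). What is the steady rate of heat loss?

For a spherical shell R = (1/r₁ − 1/r₂)/(4πk); film R = 1/(h·4πr²). In series:
R_brass shell = (1/0.515 − 1/0.5222)/(4π×101) = 2.109×10^-5 K/W
R_vermiculite fill = (1/0.5222 − 1/0.6372)/(4π×0.0683) = 0.4027 K/W
R_outer film = 1/(h·4πr_o²) = 1/(4.24×4π×0.6372²) = 0.04622 K/W
R_total = 0.4489 K/W
Q = ΔT/R_total = 141/0.4489

Q ≈ 314 W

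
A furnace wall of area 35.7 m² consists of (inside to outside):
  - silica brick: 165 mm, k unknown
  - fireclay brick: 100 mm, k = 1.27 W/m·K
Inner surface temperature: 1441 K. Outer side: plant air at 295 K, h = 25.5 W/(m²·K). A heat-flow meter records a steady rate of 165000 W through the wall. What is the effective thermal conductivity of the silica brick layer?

k ≈ 1.27 W/(m·K)

Series thermal resistances:
R_fireclay brick = L/(kA) = 0.1/(1.27×35.7) = 0.002206 K/W
R_outer film = 1/(h_o·A) = 1/(25.5×35.7) = 0.001098 K/W
Sum of known resistances R_other = 0.003304 K/W
Total R = ΔT/Q = 1146/165000 = 0.006945 K/W
R_silica brick = R_total − R_other = 0.003641 K/W
k = L/(R·A) = 0.165/(0.003641×35.7)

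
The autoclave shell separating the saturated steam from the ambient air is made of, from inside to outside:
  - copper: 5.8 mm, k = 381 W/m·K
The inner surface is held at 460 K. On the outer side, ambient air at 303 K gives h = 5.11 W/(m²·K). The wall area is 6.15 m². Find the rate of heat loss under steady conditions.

Q ≈ 4930 W

Treating each layer as a thermal resistance in series:
R_copper = L/(kA) = 0.0058/(381×6.15) = 2.475×10^-6 K/W
R_outer film = 1/(h_o·A) = 1/(5.11×6.15) = 0.03182 K/W
R_total = 0.03182 K/W
Q = ΔT / R_total = 157 / 0.03182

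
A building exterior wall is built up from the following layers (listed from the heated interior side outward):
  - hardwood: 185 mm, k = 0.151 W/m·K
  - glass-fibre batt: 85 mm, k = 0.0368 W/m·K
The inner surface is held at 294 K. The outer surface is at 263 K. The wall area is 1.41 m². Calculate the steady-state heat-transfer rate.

Treating each layer as a thermal resistance in series:
R_hardwood = L/(kA) = 0.185/(0.151×1.41) = 0.8689 K/W
R_glass-fibre batt = L/(kA) = 0.085/(0.0368×1.41) = 1.638 K/W
R_total = 2.507 K/W
Q = ΔT / R_total = 31 / 2.507

Q ≈ 12.4 W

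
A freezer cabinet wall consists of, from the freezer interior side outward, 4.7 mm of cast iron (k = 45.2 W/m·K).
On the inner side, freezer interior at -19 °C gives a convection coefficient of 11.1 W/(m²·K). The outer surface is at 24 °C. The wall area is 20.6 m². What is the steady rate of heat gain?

Series thermal resistances:
R_inner film = 1/(h_i·A) = 1/(11.1×20.6) = 0.004373 K/W
R_cast iron = L/(kA) = 0.0047/(45.2×20.6) = 5.048×10^-6 K/W
R_total = 0.004378 K/W
Q = ΔT / R_total = 43 / 0.004378

Q ≈ 9820 W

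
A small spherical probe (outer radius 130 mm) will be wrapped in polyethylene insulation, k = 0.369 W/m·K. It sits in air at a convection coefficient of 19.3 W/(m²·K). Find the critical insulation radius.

For a sphere r_cr = 2k/h = 2×0.369/19.3
r_cr = 38.2 mm; since the bare radius (130 mm) is above r_cr, any added insulation will reduce heat loss.

r_cr ≈ 38.2 mm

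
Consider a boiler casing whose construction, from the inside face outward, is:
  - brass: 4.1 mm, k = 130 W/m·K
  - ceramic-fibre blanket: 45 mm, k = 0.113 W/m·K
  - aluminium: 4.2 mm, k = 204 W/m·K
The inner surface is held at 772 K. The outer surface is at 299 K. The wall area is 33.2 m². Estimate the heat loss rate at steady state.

Thermal resistances in series:
R_brass = L/(kA) = 0.0041/(130×33.2) = 9.5×10^-7 K/W
R_ceramic-fibre blanket = L/(kA) = 0.045/(0.113×33.2) = 0.01199 K/W
R_aluminium = L/(kA) = 0.0042/(204×33.2) = 6.201×10^-7 K/W
R_total = 0.012 K/W
Q = ΔT / R_total = 473 / 0.012

Q ≈ 39400 W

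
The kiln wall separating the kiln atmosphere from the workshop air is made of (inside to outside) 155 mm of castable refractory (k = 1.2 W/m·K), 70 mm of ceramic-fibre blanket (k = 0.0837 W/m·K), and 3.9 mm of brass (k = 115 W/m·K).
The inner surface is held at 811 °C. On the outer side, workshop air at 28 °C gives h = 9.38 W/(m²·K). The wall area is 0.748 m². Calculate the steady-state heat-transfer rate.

Q ≈ 546 W

Treating each layer as a thermal resistance in series:
R_castable refractory = L/(kA) = 0.155/(1.2×0.748) = 0.1727 K/W
R_ceramic-fibre blanket = L/(kA) = 0.07/(0.0837×0.748) = 1.118 K/W
R_brass = L/(kA) = 0.0039/(115×0.748) = 4.534×10^-5 K/W
R_outer film = 1/(h_o·A) = 1/(9.38×0.748) = 0.1425 K/W
R_total = 1.433 K/W
Q = ΔT / R_total = 783 / 1.433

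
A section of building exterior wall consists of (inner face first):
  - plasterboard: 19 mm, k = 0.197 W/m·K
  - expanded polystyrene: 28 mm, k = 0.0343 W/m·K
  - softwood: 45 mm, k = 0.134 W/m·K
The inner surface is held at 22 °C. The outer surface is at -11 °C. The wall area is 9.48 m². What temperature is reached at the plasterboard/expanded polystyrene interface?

T ≈ 19.5 °C

Model the wall as resistances in series:
R_plasterboard = L/(kA) = 0.019/(0.197×9.48) = 0.01017 K/W
R_expanded polystyrene = L/(kA) = 0.028/(0.0343×9.48) = 0.08611 K/W
R_softwood = L/(kA) = 0.045/(0.134×9.48) = 0.03542 K/W
R_total = 0.1317 K/W;  Q = ΔT/R_total = 33/0.1317 = 250.6 W
T_interface = T_inner − Q·ΣR(inner→interface) = 22 − 251×0.01017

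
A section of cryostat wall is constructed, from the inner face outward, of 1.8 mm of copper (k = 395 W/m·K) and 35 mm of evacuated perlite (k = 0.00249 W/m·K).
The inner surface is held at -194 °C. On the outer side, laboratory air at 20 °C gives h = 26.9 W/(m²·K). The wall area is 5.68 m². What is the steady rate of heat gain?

Series thermal resistances:
R_copper = L/(kA) = 0.0018/(395×5.68) = 8.023×10^-7 K/W
R_evacuated perlite = L/(kA) = 0.035/(0.00249×5.68) = 2.475 K/W
R_outer film = 1/(h_o·A) = 1/(26.9×5.68) = 0.006545 K/W
R_total = 2.481 K/W
Q = ΔT / R_total = 214 / 2.481

Q ≈ 86.2 W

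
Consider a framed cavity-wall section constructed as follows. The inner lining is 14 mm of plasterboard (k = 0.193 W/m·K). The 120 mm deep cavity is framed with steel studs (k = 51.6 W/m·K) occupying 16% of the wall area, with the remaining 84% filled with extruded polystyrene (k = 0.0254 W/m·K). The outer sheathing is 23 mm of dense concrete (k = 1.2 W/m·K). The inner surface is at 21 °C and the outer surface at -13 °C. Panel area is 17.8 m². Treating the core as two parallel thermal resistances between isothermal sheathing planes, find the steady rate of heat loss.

Sheathing layers in series; stud and cavity paths in parallel between them.
R_inner = 0.014/(0.193×17.8) = 0.004075 K/W
R_stud  = 0.12/(51.6×0.16×17.8) = 8.166×10^-4 K/W
R_cav   = 0.12/(0.0254×0.84×17.8) = 0.316 K/W
1/R_core = 1/R_stud + 1/R_cav → R_core = 8.145×10^-4 K/W
R_outer = 0.023/(1.2×17.8) = 0.001077 K/W
R_total = 0.005966 K/W
Q = ΔT/R_total = 34/0.005966

Q ≈ 5700 W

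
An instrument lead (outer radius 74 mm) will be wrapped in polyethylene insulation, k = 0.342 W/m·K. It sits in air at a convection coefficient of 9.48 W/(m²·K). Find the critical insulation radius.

For a cylinder r_cr = k/h = 0.342/9.48
r_cr = 36.1 mm; since the bare radius (74 mm) is above r_cr, any added insulation will reduce heat loss.

r_cr ≈ 36.1 mm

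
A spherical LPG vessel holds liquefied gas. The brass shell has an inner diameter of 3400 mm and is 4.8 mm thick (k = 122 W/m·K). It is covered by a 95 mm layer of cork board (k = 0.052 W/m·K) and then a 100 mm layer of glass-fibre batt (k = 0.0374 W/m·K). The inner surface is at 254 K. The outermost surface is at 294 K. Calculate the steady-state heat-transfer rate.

Q ≈ 365 W

For a spherical shell R = (1/r₁ − 1/r₂)/(4πk); film R = 1/(h·4πr²). In series:
R_brass shell = (1/1.7 − 1/1.7048)/(4π×122) = 1.08×10^-6 K/W
R_cork board = (1/1.7048 − 1/1.7998)/(4π×0.052) = 0.04738 K/W
R_glass-fibre batt = (1/1.7998 − 1/1.8998)/(4π×0.0374) = 0.06223 K/W
R_total = 0.1096 K/W
Q = ΔT/R_total = 40/0.1096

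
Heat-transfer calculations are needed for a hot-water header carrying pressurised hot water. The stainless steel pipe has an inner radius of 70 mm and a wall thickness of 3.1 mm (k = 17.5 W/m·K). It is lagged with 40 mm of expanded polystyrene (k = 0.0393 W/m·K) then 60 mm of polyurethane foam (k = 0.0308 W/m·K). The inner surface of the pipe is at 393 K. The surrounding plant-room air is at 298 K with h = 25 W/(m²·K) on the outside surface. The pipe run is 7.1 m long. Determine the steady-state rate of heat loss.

Radial resistances (cylindrical: R_cond = ln(r_o/r_i)/(2πkL), R_conv = 1/(h·2πrL)):
R_stainless steel pipe wall = ln(73.1/70)/(2π×17.5×7.1) = 5.551×10^-5 K/W
R_expanded polystyrene = ln(113.1/73.1)/(2π×0.0393×7.1) = 0.2489 K/W
R_polyurethane foam = ln(173.1/113.1)/(2π×0.0308×7.1) = 0.3097 K/W
R_outer film = 1/(h_o·2πr_oL) = 1/(25×2π×0.1731×7.1) = 0.00518 K/W
R_total = 0.5639 K/W
Q = ΔT/R_total = 95/0.5639

Q ≈ 168 W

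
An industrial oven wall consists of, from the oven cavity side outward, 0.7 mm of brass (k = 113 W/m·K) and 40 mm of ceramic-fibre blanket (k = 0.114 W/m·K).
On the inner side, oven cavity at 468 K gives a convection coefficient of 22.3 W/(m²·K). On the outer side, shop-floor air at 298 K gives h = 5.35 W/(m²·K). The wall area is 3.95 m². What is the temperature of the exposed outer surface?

T ≈ 353 K

Using the resistance-network approach (series):
R_inner film = 1/(h_i·A) = 1/(22.3×3.95) = 0.01135 K/W
R_brass = L/(kA) = 0.0007/(113×3.95) = 1.568×10^-6 K/W
R_ceramic-fibre blanket = L/(kA) = 0.04/(0.114×3.95) = 0.08883 K/W
R_outer film = 1/(h_o·A) = 1/(5.35×3.95) = 0.04732 K/W
R_total = 0.1475 K/W;  Q = ΔT/R_total = 170/0.1475 = 1153 W
T_interface = T_inner − Q·ΣR(inner→interface) = 468 − 1150×0.1002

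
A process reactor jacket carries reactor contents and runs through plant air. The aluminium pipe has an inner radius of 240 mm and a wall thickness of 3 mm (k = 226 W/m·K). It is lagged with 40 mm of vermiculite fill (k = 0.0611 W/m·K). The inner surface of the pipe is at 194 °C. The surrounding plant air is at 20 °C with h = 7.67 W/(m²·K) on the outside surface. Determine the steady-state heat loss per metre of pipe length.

q′ ≈ 370 W/m

Radial resistances (cylindrical: R_cond = ln(r_o/r_i)/(2πkL), R_conv = 1/(h·2πrL)):
R_aluminium pipe wall = ln(243/240)/(2π×226×1) = 8.748×10^-6 K/W
R_vermiculite fill = ln(283/243)/(2π×0.0611×1) = 0.3969 K/W
R_outer film = 1/(h_o·2πr_oL) = 1/(7.67×2π×0.283×1) = 0.07332 K/W
R_total = 0.4703 K/W
Q = ΔT/R_total = 174/0.4703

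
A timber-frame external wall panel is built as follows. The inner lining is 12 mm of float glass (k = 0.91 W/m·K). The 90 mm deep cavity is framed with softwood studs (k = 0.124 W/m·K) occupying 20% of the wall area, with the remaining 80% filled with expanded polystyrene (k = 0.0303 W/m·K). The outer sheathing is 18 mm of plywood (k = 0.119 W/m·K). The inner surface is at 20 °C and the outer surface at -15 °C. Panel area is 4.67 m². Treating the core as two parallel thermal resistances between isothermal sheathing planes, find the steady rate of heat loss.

Q ≈ 81.7 W

Sheathing layers in series; stud and cavity paths in parallel between them.
R_inner = 0.012/(0.91×4.67) = 0.002824 K/W
R_stud  = 0.09/(0.124×0.2×4.67) = 0.7771 K/W
R_cav   = 0.09/(0.0303×0.8×4.67) = 0.795 K/W
1/R_core = 1/R_stud + 1/R_cav → R_core = 0.393 K/W
R_outer = 0.018/(0.119×4.67) = 0.03239 K/W
R_total = 0.4282 K/W
Q = ΔT/R_total = 35/0.4282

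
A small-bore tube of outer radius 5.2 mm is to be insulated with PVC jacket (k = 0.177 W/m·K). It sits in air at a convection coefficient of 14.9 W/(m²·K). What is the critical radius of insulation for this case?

r_cr ≈ 11.9 mm

For a cylinder r_cr = k/h = 0.177/14.9
r_cr = 11.9 mm; since the bare radius (5.2 mm) is below r_cr, adding a thin layer of insulation will *increase* heat loss.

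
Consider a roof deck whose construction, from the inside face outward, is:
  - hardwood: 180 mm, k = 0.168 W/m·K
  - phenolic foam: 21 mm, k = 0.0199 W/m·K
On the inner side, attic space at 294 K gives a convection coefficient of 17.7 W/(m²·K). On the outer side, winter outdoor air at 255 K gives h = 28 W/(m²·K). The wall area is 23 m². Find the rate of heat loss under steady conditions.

Model the wall as resistances in series:
R_inner film = 1/(h_i·A) = 1/(17.7×23) = 0.002456 K/W
R_hardwood = L/(kA) = 0.18/(0.168×23) = 0.04658 K/W
R_phenolic foam = L/(kA) = 0.021/(0.0199×23) = 0.04588 K/W
R_outer film = 1/(h_o·A) = 1/(28×23) = 0.001553 K/W
R_total = 0.09647 K/W
Q = ΔT / R_total = 39 / 0.09647

Q ≈ 404 W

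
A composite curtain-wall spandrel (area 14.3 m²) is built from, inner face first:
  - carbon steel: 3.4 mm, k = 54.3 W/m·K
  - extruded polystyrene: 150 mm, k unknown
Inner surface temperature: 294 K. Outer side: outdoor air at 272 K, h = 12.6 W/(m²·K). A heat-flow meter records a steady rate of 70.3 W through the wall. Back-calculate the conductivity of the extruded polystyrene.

k ≈ 0.0341 W/(m·K)

Thermal resistances in series:
R_carbon steel = L/(kA) = 0.0034/(54.3×14.3) = 4.379×10^-6 K/W
R_outer film = 1/(h_o·A) = 1/(12.6×14.3) = 0.00555 K/W
Sum of known resistances R_other = 0.005554 K/W
Total R = ΔT/Q = 22/70.3 = 0.3129 K/W
R_extruded polystyrene = R_total − R_other = 0.3074 K/W
k = L/(R·A) = 0.15/(0.3074×14.3)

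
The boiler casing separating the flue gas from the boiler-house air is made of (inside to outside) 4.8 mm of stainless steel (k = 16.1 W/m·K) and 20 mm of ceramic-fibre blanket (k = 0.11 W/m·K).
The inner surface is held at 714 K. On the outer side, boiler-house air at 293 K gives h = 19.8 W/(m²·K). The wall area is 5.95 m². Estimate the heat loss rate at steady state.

Using the resistance-network approach (series):
R_stainless steel = L/(kA) = 0.0048/(16.1×5.95) = 5.011×10^-5 K/W
R_ceramic-fibre blanket = L/(kA) = 0.02/(0.11×5.95) = 0.03056 K/W
R_outer film = 1/(h_o·A) = 1/(19.8×5.95) = 0.008488 K/W
R_total = 0.0391 K/W
Q = ΔT / R_total = 421 / 0.0391

Q ≈ 10800 W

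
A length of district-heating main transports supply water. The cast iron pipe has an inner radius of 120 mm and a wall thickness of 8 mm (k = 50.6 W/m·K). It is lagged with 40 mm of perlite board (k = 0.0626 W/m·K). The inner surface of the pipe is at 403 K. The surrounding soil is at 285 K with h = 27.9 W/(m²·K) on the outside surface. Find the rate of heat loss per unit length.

q′ ≈ 163 W/m

For a radial system each layer contributes R = ln(r_out/r_in)/(2πkL); films add R = 1/(hA).
R_cast iron pipe wall = ln(128/120)/(2π×50.6×1) = 2.03×10^-4 K/W
R_perlite board = ln(168/128)/(2π×0.0626×1) = 0.6914 K/W
R_outer film = 1/(h_o·2πr_oL) = 1/(27.9×2π×0.168×1) = 0.03396 K/W
R_total = 0.7255 K/W
Q = ΔT/R_total = 118/0.7255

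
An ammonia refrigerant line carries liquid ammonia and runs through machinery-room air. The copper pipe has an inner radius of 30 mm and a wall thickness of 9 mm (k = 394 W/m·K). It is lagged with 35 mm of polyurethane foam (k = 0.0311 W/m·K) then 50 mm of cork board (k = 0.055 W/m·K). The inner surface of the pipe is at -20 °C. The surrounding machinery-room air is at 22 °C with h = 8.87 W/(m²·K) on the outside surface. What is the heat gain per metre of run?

Treating each annulus and film as a series resistance:
R_copper pipe wall = ln(39/30)/(2π×394×1) = 1.06×10^-4 K/W
R_polyurethane foam = ln(74/39)/(2π×0.0311×1) = 3.278 K/W
R_cork board = ln(124/74)/(2π×0.055×1) = 1.494 K/W
R_outer film = 1/(h_o·2πr_oL) = 1/(8.87×2π×0.124×1) = 0.1447 K/W
R_total = 4.916 K/W
Q = ΔT/R_total = 42/4.916

q′ ≈ 8.54 W/m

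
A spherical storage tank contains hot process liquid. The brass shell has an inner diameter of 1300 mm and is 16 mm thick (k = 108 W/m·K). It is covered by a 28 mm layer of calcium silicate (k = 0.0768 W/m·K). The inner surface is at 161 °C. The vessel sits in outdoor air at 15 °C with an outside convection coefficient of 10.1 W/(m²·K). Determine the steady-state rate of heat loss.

Each spherical layer contributes R = (1/r_i − 1/r_o)/(4πk):
R_brass shell = (1/0.65 − 1/0.666)/(4π×108) = 2.723×10^-5 K/W
R_calcium silicate = (1/0.666 − 1/0.694)/(4π×0.0768) = 0.06277 K/W
R_outer film = 1/(h·4πr_o²) = 1/(10.1×4π×0.694²) = 0.01636 K/W
R_total = 0.07916 K/W
Q = ΔT/R_total = 146/0.07916

Q ≈ 1840 W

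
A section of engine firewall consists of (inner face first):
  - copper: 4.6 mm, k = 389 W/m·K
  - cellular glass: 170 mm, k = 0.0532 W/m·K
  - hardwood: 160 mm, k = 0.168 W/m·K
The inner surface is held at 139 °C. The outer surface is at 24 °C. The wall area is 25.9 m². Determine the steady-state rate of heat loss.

Model the wall as resistances in series:
R_copper = L/(kA) = 0.0046/(389×25.9) = 4.566×10^-7 K/W
R_cellular glass = L/(kA) = 0.17/(0.0532×25.9) = 0.1234 K/W
R_hardwood = L/(kA) = 0.16/(0.168×25.9) = 0.03677 K/W
R_total = 0.1601 K/W
Q = ΔT / R_total = 115 / 0.1601

Q ≈ 718 W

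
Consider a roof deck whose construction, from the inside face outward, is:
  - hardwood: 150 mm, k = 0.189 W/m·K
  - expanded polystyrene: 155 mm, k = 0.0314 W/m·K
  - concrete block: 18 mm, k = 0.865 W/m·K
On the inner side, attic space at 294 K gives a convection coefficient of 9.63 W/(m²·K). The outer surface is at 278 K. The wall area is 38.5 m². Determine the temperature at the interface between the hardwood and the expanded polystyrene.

T ≈ 292 K

Thermal resistances in series:
R_inner film = 1/(h_i·A) = 1/(9.63×38.5) = 0.002697 K/W
R_hardwood = L/(kA) = 0.15/(0.189×38.5) = 0.02061 K/W
R_expanded polystyrene = L/(kA) = 0.155/(0.0314×38.5) = 0.1282 K/W
R_concrete block = L/(kA) = 0.018/(0.865×38.5) = 5.405×10^-4 K/W
R_total = 0.1521 K/W;  Q = ΔT/R_total = 16/0.1521 = 105.2 W
T_interface = T_inner − Q·ΣR(inner→interface) = 294 − 105×0.02331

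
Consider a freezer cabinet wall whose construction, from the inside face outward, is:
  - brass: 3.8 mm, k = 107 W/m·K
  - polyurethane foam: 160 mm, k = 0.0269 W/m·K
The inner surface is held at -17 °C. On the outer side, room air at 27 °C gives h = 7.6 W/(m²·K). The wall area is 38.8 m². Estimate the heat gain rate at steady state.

Q ≈ 281 W

Using the resistance-network approach (series):
R_brass = L/(kA) = 0.0038/(107×38.8) = 9.153×10^-7 K/W
R_polyurethane foam = L/(kA) = 0.16/(0.0269×38.8) = 0.1533 K/W
R_outer film = 1/(h_o·A) = 1/(7.6×38.8) = 0.003391 K/W
R_total = 0.1567 K/W
Q = ΔT / R_total = 44 / 0.1567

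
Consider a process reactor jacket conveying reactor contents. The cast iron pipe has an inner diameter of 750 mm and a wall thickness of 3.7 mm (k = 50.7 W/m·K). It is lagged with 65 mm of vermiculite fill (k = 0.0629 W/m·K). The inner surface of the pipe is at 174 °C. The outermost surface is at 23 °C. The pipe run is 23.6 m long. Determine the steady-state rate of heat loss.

Per-layer cylindrical resistances, series-summed:
R_cast iron pipe wall = ln(378.7/375)/(2π×50.7×23.6) = 1.306×10^-6 K/W
R_vermiculite fill = ln(443.7/378.7)/(2π×0.0629×23.6) = 0.01698 K/W
R_total = 0.01698 K/W
Q = ΔT/R_total = 151/0.01698

Q ≈ 8890 W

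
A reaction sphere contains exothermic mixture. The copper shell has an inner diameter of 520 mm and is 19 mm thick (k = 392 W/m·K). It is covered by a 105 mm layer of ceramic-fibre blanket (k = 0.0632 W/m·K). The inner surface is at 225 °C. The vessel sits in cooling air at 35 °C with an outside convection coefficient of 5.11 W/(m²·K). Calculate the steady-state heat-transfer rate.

Spherical conduction: R = (1/r_in − 1/r_out)/(4πk) per layer; series-sum.
R_copper shell = (1/0.26 − 1/0.279)/(4π×392) = 5.317×10^-5 K/W
R_ceramic-fibre blanket = (1/0.279 − 1/0.384)/(4π×0.0632) = 1.234 K/W
R_outer film = 1/(h·4πr_o²) = 1/(5.11×4π×0.384²) = 0.1056 K/W
R_total = 1.34 K/W
Q = ΔT/R_total = 190/1.34

Q ≈ 142 W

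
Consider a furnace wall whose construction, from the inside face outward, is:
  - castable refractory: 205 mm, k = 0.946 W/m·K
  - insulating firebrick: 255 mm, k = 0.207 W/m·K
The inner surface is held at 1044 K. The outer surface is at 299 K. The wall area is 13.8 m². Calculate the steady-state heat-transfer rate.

Model the wall as resistances in series:
R_castable refractory = L/(kA) = 0.205/(0.946×13.8) = 0.0157 K/W
R_insulating firebrick = L/(kA) = 0.255/(0.207×13.8) = 0.08927 K/W
R_total = 0.105 K/W
Q = ΔT / R_total = 745 / 0.105

Q ≈ 7100 W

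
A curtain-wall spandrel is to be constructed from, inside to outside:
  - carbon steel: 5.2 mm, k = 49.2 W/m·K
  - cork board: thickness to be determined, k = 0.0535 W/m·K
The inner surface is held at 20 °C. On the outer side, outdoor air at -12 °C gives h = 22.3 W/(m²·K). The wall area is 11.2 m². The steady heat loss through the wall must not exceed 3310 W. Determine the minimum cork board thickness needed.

Model the wall as resistances in series:
R_carbon steel = L/(kA) = 0.0052/(49.2×11.2) = 9.437×10^-6 K/W
R_outer film = 1/(h_o·A) = 1/(22.3×11.2) = 0.004004 K/W
Sum of the known resistances R_other = 0.004013 K/W
Required total resistance R_tot = ΔT/Q_allow = 32/3310 = 0.009668 K/W
R_cork board = R_tot − R_other = 0.005654 K/W
L = R·k·A = 0.005654×0.0535×11.2

L ≈ 3.39 mm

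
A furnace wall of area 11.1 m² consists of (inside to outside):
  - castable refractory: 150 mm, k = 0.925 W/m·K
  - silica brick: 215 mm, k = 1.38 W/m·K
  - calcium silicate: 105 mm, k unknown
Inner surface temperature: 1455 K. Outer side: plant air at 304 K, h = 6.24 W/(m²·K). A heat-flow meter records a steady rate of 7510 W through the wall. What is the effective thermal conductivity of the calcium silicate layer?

k ≈ 0.0859 W/(m·K)

Thermal resistances in series:
R_castable refractory = L/(kA) = 0.15/(0.925×11.1) = 0.01461 K/W
R_silica brick = L/(kA) = 0.215/(1.38×11.1) = 0.01404 K/W
R_outer film = 1/(h_o·A) = 1/(6.24×11.1) = 0.01444 K/W
Sum of known resistances R_other = 0.04308 K/W
Total R = ΔT/Q = 1151/7510 = 0.1533 K/W
R_calcium silicate = R_total − R_other = 0.1102 K/W
k = L/(R·A) = 0.105/(0.1102×11.1)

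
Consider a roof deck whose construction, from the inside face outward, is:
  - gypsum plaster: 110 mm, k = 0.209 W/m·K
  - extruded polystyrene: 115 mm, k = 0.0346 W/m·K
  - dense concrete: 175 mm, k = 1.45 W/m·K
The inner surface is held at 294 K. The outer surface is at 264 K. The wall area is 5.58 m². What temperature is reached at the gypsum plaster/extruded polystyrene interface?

Thermal resistances in series:
R_gypsum plaster = L/(kA) = 0.11/(0.209×5.58) = 0.09432 K/W
R_extruded polystyrene = L/(kA) = 0.115/(0.0346×5.58) = 0.5956 K/W
R_dense concrete = L/(kA) = 0.175/(1.45×5.58) = 0.02163 K/W
R_total = 0.7116 K/W;  Q = ΔT/R_total = 30/0.7116 = 42.16 W
T_interface = T_inner − Q·ΣR(inner→interface) = 294 − 42.2×0.09432

T ≈ 290 K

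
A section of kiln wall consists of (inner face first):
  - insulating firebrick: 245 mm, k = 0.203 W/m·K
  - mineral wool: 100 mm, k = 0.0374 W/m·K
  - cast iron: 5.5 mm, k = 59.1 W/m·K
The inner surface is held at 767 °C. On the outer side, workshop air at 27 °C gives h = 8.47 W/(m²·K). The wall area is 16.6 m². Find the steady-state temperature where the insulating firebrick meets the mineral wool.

T ≈ 544 °C

Series thermal resistances:
R_insulating firebrick = L/(kA) = 0.245/(0.203×16.6) = 0.0727 K/W
R_mineral wool = L/(kA) = 0.1/(0.0374×16.6) = 0.1611 K/W
R_cast iron = L/(kA) = 0.0055/(59.1×16.6) = 5.606×10^-6 K/W
R_outer film = 1/(h_o·A) = 1/(8.47×16.6) = 0.007112 K/W
R_total = 0.2409 K/W;  Q = ΔT/R_total = 740/0.2409 = 3072 W
T_interface = T_inner − Q·ΣR(inner→interface) = 767 − 3070×0.0727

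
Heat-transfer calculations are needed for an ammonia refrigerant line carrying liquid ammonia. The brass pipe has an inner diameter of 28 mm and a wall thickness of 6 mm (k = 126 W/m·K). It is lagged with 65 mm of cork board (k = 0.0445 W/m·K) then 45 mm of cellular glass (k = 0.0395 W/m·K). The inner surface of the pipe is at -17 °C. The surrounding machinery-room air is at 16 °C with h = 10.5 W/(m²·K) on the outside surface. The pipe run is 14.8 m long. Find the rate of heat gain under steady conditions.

Per-layer cylindrical resistances, series-summed:
R_brass pipe wall = ln(20/14)/(2π×126×14.8) = 3.044×10^-5 K/W
R_cork board = ln(85/20)/(2π×0.0445×14.8) = 0.3497 K/W
R_cellular glass = ln(130/85)/(2π×0.0395×14.8) = 0.1157 K/W
R_outer film = 1/(h_o·2πr_oL) = 1/(10.5×2π×0.13×14.8) = 0.007878 K/W
R_total = 0.4732 K/W
Q = ΔT/R_total = 33/0.4732

Q ≈ 69.7 W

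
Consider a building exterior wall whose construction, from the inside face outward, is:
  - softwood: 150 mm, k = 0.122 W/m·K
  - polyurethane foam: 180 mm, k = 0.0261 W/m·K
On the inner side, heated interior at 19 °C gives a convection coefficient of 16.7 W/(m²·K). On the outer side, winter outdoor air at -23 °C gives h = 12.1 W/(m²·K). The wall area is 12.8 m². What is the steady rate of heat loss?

Series thermal resistances:
R_inner film = 1/(h_i·A) = 1/(16.7×12.8) = 0.004678 K/W
R_softwood = L/(kA) = 0.15/(0.122×12.8) = 0.09606 K/W
R_polyurethane foam = L/(kA) = 0.18/(0.0261×12.8) = 0.5388 K/W
R_outer film = 1/(h_o·A) = 1/(12.1×12.8) = 0.006457 K/W
R_total = 0.646 K/W
Q = ΔT / R_total = 42 / 0.646

Q ≈ 65 W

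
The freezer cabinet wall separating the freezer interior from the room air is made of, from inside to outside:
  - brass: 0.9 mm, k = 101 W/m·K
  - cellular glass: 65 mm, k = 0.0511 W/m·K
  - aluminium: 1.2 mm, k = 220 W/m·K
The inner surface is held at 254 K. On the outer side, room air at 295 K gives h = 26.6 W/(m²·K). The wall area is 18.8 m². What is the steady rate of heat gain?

Q ≈ 589 W

Model the wall as resistances in series:
R_brass = L/(kA) = 0.0009/(101×18.8) = 4.74×10^-7 K/W
R_cellular glass = L/(kA) = 0.065/(0.0511×18.8) = 0.06766 K/W
R_aluminium = L/(kA) = 0.0012/(220×18.8) = 2.901×10^-7 K/W
R_outer film = 1/(h_o·A) = 1/(26.6×18.8) = 0.002 K/W
R_total = 0.06966 K/W
Q = ΔT / R_total = 41 / 0.06966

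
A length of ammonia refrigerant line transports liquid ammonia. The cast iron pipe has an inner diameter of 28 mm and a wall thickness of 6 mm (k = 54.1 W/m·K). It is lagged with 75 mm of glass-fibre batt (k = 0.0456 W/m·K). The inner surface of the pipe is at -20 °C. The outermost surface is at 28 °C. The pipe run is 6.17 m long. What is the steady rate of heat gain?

Cylindrical conduction, so R = ln(r₂/r₁)/(2πkL) per layer, in series:
R_cast iron pipe wall = ln(20/14)/(2π×54.1×6.17) = 1.701×10^-4 K/W
R_glass-fibre batt = ln(95/20)/(2π×0.0456×6.17) = 0.8814 K/W
R_total = 0.8816 K/W
Q = ΔT/R_total = 48/0.8816

Q ≈ 54.4 W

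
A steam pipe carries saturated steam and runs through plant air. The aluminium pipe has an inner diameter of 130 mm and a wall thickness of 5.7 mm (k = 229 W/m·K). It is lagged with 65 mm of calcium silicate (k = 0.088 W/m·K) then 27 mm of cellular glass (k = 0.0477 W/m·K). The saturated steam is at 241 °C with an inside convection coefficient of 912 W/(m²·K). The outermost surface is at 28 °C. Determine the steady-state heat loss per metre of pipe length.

q′ ≈ 119 W/m

For a radial system each layer contributes R = ln(r_out/r_in)/(2πkL); films add R = 1/(hA).
R_inner film = 1/(h_i·2πr₁L) = 1/(912×2π×0.065×1) = 0.002685 K/W
R_aluminium pipe wall = ln(70.7/65)/(2π×229×1) = 5.842×10^-5 K/W
R_calcium silicate = ln(135.7/70.7)/(2π×0.088×1) = 1.179 K/W
R_cellular glass = ln(162.7/135.7)/(2π×0.0477×1) = 0.6055 K/W
R_total = 1.787 K/W
Q = ΔT/R_total = 213/1.787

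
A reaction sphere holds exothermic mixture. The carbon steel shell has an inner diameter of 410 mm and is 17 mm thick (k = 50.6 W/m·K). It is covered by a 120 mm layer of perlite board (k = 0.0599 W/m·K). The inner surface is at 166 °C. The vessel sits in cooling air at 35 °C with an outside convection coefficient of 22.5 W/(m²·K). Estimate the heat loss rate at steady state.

Q ≈ 61.5 W

Each spherical layer contributes R = (1/r_i − 1/r_o)/(4πk):
R_carbon steel shell = (1/0.205 − 1/0.222)/(4π×50.6) = 5.875×10^-4 K/W
R_perlite board = (1/0.222 − 1/0.342)/(4π×0.0599) = 2.1 K/W
R_outer film = 1/(h·4πr_o²) = 1/(22.5×4π×0.342²) = 0.03024 K/W
R_total = 2.131 K/W
Q = ΔT/R_total = 131/2.131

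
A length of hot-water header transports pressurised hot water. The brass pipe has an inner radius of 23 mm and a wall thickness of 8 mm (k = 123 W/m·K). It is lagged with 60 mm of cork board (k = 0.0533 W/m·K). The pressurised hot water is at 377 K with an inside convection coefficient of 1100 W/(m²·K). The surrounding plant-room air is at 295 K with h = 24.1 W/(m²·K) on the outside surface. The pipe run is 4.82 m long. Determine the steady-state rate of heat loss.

Q ≈ 120 W

For a radial system each layer contributes R = ln(r_out/r_in)/(2πkL); films add R = 1/(hA).
R_inner film = 1/(h_i·2πr₁L) = 1/(1100×2π×0.023×4.82) = 0.001305 K/W
R_brass pipe wall = ln(31/23)/(2π×123×4.82) = 8.013×10^-5 K/W
R_cork board = ln(91/31)/(2π×0.0533×4.82) = 0.6671 K/W
R_outer film = 1/(h_o·2πr_oL) = 1/(24.1×2π×0.091×4.82) = 0.01506 K/W
R_total = 0.6836 K/W
Q = ΔT/R_total = 82/0.6836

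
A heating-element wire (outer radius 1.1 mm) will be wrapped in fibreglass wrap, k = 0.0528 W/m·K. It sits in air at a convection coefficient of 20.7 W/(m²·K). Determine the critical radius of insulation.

r_cr ≈ 2.55 mm

For a cylinder r_cr = k/h = 0.0528/20.7
r_cr = 2.55 mm; since the bare radius (1.1 mm) is below r_cr, adding a thin layer of insulation will *increase* heat loss.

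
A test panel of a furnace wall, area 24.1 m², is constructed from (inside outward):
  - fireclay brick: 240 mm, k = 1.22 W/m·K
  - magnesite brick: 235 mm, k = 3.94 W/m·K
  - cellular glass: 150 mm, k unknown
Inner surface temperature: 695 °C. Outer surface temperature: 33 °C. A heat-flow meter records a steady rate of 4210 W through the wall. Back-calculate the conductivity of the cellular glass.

Model the wall as resistances in series:
R_fireclay brick = L/(kA) = 0.24/(1.22×24.1) = 0.008163 K/W
R_magnesite brick = L/(kA) = 0.235/(3.94×24.1) = 0.002475 K/W
Sum of known resistances R_other = 0.01064 K/W
Total R = ΔT/Q = 662/4210 = 0.1572 K/W
R_cellular glass = R_total − R_other = 0.1466 K/W
k = L/(R·A) = 0.15/(0.1466×24.1)

k ≈ 0.0425 W/(m·K)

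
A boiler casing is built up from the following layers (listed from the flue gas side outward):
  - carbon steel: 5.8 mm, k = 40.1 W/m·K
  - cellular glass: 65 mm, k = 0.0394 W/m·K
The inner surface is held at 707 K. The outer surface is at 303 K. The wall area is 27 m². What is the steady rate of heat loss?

Q ≈ 6610 W

Using the resistance-network approach (series):
R_carbon steel = L/(kA) = 0.0058/(40.1×27) = 5.357×10^-6 K/W
R_cellular glass = L/(kA) = 0.065/(0.0394×27) = 0.0611 K/W
R_total = 0.06111 K/W
Q = ΔT / R_total = 404 / 0.06111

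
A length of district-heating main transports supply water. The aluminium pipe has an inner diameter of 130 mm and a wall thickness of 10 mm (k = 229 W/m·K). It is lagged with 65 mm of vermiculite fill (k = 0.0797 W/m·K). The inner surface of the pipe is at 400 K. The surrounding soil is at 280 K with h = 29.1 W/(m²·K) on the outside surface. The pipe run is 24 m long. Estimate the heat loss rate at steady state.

Q ≈ 2240 W

Per-layer cylindrical resistances, series-summed:
R_aluminium pipe wall = ln(75/65)/(2π×229×24) = 4.144×10^-6 K/W
R_vermiculite fill = ln(140/75)/(2π×0.0797×24) = 0.05193 K/W
R_outer film = 1/(h_o·2πr_oL) = 1/(29.1×2π×0.14×24) = 0.001628 K/W
R_total = 0.05356 K/W
Q = ΔT/R_total = 120/0.05356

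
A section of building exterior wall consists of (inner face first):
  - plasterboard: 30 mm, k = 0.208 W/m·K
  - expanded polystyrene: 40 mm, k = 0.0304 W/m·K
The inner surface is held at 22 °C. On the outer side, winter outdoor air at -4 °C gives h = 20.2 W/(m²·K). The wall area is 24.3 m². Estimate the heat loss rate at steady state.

Q ≈ 419 W

Treating each layer as a thermal resistance in series:
R_plasterboard = L/(kA) = 0.03/(0.208×24.3) = 0.005935 K/W
R_expanded polystyrene = L/(kA) = 0.04/(0.0304×24.3) = 0.05415 K/W
R_outer film = 1/(h_o·A) = 1/(20.2×24.3) = 0.002037 K/W
R_total = 0.06212 K/W
Q = ΔT / R_total = 26 / 0.06212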